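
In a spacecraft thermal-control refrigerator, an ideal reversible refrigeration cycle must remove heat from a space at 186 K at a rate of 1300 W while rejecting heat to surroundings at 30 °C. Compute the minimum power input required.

T_H = 30 °C → 30 + 273.15 = 303.15 K.
The reversible coefficient of performance is COP_R = T_C/(T_H − T_C) = 186.00/117.15 = 1.5877.
W = Q_C/COP_R = 1300/1.5877 = 819 W.

Ẇ_in ≈ 819 W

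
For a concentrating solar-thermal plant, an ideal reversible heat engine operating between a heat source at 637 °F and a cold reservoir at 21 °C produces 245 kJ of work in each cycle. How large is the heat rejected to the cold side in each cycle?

T_H = 637 °F → (637 − 32) × 5/9 = 336.11 °C = 609.26 K.
T_C = 21 °C → 21 + 273.15 = 294.15 K.
η_rev = 1 − T_C/T_H = 1 − 294.15/609.26 = 0.5172.
Since Q_C/Q_H = T_C/T_H and Q_H = W/η, Q_C = W·T_C/(T_H − T_C) = 245 × 294.15/315.11 = 228.7 kJ.

Q_C ≈ 228.7 kJ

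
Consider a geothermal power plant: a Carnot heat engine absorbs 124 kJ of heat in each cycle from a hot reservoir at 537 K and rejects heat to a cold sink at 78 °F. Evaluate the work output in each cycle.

T_C = 78 °F → (78 − 32) × 5/9 = 25.56 °C = 298.71 K.
The Carnot efficiency is η = 1 − T_C/T_H = 1 − 298.71/537.00 = 0.4438.
W = η·Q_H = 0.4438 × 124 = 55.0 kJ.

W ≈ 55.0 kJ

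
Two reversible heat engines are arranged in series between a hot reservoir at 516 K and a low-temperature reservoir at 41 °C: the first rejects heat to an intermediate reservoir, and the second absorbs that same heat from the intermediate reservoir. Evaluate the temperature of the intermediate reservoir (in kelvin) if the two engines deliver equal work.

T_C = 41 °C → 41 + 273.15 = 314.15 K.
For reversible stages Q_m = Q_H·(T_m/T_H). Setting W₁ = Q_H(1 − T_m/T_H) equal to W₂ = Q_m(1 − T_C/T_m) = Q_H·(T_m − T_C)/T_H gives T_H − T_m = T_m − T_C, so T_m = (T_H + T_C)/2 = (516.00 + 314.15)/2 = 415.1 K.

T_m ≈ 415.1 K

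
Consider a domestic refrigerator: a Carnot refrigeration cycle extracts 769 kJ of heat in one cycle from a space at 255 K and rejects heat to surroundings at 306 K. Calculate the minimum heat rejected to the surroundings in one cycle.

Q_H ≈ 922.8 kJ

For a reversible cycle Q_H/Q_C = T_H/T_C, so Q_H = Q_C·T_H/T_C = 769 × 306.00/255.00 = 922.8 kJ.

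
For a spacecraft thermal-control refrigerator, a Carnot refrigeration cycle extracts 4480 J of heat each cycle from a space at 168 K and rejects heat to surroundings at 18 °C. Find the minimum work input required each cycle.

T_H = 18 °C → 18 + 273.15 = 291.15 K.
Carnot COP: COP_R = T_C/(T_H − T_C) = 168.00/123.15 = 1.3642.
W = Q_C/COP_R = 4480/1.3642 = 3280 J.

W_in ≈ 3280 J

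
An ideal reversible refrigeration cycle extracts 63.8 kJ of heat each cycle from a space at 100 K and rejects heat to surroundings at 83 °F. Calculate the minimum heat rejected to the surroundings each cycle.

Q_H ≈ 192 kJ

T_H = 83 °F → (83 − 32) × 5/9 = 28.33 °C = 301.48 K.
For a reversible cycle Q_H/Q_C = T_H/T_C, so Q_H = Q_C·T_H/T_C = 63.8 × 301.48/100.00 = 192 kJ.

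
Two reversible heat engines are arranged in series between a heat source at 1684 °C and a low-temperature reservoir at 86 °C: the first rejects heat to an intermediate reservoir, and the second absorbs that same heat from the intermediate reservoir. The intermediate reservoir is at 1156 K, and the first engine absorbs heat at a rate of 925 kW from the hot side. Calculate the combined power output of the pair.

Ẇ_total ≈ 755 kW

T_H = 1684 °C → 1684 + 273.15 = 1957.15 K.
T_C = 86 °C → 86 + 273.15 = 359.15 K.
Two reversible stages in series are equivalent to a single Carnot engine between T_H and T_C, so η_total = 1 − T_C/T_H = 1 − 359.15/1957.15 = 0.8165.
W_total = η_total · Q_H = 0.8165 × 925 = 755 kW.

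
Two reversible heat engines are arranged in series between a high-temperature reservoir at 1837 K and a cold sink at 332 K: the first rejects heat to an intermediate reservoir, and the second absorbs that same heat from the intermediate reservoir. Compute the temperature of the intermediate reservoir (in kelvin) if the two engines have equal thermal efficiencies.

T_m ≈ 781.0 K

Equal efficiencies require 1 − T_m/T_H = 1 − T_C/T_m, i.e. T_m/T_H = T_C/T_m, so T_m = √(T_H·T_C) = √(1837.00 × 332.00) = 781.0 K.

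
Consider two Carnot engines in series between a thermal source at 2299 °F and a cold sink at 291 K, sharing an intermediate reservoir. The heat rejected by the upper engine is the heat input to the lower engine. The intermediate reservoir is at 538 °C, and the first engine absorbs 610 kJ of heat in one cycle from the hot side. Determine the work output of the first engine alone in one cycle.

T_H = 2299 °F → (2299 − 32) × 5/9 = 1259.44 °C = 1532.59 K.
T_m = 538 °C → 538 + 273.15 = 811.15 K.
First-stage efficiency η₁ = 1 − T_m/T_H = 1 − 811.15/1532.59 = 0.4707.
W₁ = η₁·Q_H = 0.4707 × 610 = 287 kJ.

W₁ ≈ 287 kJ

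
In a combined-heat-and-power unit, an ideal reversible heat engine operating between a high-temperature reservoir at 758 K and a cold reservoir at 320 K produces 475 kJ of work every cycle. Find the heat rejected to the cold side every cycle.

The Carnot efficiency is η = 1 − T_C/T_H = 1 − 320.00/758.00 = 0.5778.
Since Q_C/Q_H = T_C/T_H and Q_H = W/η, Q_C = W·T_C/(T_H − T_C) = 475 × 320.00/438.00 = 347 kJ.

Q_C ≈ 347 kJ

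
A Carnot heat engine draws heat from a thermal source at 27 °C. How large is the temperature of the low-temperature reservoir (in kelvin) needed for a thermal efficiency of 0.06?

T_H = 27 °C → 27 + 273.15 = 300.15 K.
From η = 1 − T_C/T_H, T_C = T_H·(1 − η) = 300.15 × (1 − 0.06) = 282 K.

T_C ≈ 282 K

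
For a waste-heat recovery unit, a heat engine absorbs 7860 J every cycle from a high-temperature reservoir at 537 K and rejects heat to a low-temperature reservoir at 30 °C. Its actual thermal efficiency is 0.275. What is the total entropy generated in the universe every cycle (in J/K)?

T_C = 30 °C → 30 + 273.15 = 303.15 K.
W = η·Q_H = 0.275 × 7860 = 2162 J, so Q_C = Q_H − W = 5698 J.
Entropy balance on the reservoirs: −Q_H/T_H = -14.64 J/K, +Q_C/T_C = 18.80 J/K.
ΔS_univ = −Q_H/T_H + Q_C/T_C = 4.16 J/K (> 0, since η = 0.275 < η_Carnot = 0.435).

ΔS_univ ≈ 4.16 J/K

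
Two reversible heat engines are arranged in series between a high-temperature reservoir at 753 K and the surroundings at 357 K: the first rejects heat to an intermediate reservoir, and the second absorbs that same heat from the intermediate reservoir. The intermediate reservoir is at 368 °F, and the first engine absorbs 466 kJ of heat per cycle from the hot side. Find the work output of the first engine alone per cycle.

W₁ ≈ 181 kJ

T_m = 368 °F → (368 − 32) × 5/9 = 186.67 °C = 459.82 K.
First-stage efficiency η₁ = 1 − T_m/T_H = 1 − 459.82/753.00 = 0.3894.
W₁ = η₁·Q_H = 0.3894 × 466 = 181 kJ.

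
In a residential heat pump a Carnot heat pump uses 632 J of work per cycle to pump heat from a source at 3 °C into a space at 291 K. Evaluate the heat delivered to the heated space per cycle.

Q_H ≈ 12400 J

T_C = 3 °C → 3 + 273.15 = 276.15 K.
For a reversible heat pump, COP_HP = T_H/(T_H − T_C) = 291.00/14.85 = 19.5960.
Q_H = COP_HP · W = 19.5960 × 632 = 12400 J.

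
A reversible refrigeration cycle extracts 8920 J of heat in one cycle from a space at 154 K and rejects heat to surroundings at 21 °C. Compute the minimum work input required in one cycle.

T_H = 21 °C → 21 + 273.15 = 294.15 K.
The reversible coefficient of performance is COP_R = T_C/(T_H − T_C) = 154.00/140.15 = 1.0988.
W = Q_C/COP_R = 8920/1.0988 = 8120 J.

W_in ≈ 8120 J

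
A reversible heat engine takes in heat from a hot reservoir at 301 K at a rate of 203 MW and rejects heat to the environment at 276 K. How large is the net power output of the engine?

Ẇ ≈ 16.9 MW

Since the cycle is reversible, η = 1 − T_C/T_H = 1 − 276.00/301.00 = 0.0831.
W = η·Q_H = 0.0831 × 203 = 16.9 MW.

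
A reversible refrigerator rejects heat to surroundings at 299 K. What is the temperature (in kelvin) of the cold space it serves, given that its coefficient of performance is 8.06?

COP_R = T_C/(T_H − T_C) ⇒ T_C = T_H·COP_R/(1 + COP_R) = 299.00 × 8.06/(1 + 8.06) = 266.0 K.

T_C ≈ 266.0 K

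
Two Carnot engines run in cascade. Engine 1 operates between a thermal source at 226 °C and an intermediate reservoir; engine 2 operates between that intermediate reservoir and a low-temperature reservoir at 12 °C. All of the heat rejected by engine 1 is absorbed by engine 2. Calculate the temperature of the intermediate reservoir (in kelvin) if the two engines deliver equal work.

T_H = 226 °C → 226 + 273.15 = 499.15 K.
T_C = 12 °C → 12 + 273.15 = 285.15 K.
For reversible stages Q_m = Q_H·(T_m/T_H). Setting W₁ = Q_H(1 − T_m/T_H) equal to W₂ = Q_m(1 − T_C/T_m) = Q_H·(T_m − T_C)/T_H gives T_H − T_m = T_m − T_C, so T_m = (T_H + T_C)/2 = (499.15 + 285.15)/2 = 392 K.

T_m ≈ 392 K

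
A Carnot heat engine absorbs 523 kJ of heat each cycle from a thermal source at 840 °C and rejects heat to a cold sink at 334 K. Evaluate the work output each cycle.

T_H = 840 °C → 840 + 273.15 = 1113.15 K.
Since the cycle is reversible, η = 1 − T_C/T_H = 1 − 334.00/1113.15 = 0.7000.
W = η·Q_H = 0.7000 × 523 = 366 kJ.

W ≈ 366 kJ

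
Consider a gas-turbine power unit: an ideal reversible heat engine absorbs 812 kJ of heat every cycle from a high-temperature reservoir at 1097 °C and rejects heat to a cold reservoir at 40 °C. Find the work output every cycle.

T_H = 1097 °C → 1097 + 273.15 = 1370.15 K.
T_C = 40 °C → 40 + 273.15 = 313.15 K.
For a reversible engine, η = 1 − T_C/T_H = 1 − 313.15/1370.15 = 0.7714.
W = η·Q_H = 0.7714 × 812 = 626.4 kJ.

W ≈ 626.4 kJ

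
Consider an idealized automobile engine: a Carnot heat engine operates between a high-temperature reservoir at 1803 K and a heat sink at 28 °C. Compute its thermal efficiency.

T_C = 28 °C → 28 + 273.15 = 301.15 K.
Carnot efficiency: η = 1 − T_C/T_H = 1 − 301.15/1803.00 = 0.8330.

η ≈ 0.8330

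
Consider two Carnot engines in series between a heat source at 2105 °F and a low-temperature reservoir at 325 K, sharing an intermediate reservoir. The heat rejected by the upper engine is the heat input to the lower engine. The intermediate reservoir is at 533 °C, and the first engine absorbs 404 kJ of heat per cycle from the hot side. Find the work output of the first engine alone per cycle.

W₁ ≈ 175.4 kJ

T_H = 2105 °F → (2105 − 32) × 5/9 = 1151.67 °C = 1424.82 K.
T_m = 533 °C → 533 + 273.15 = 806.15 K.
First-stage efficiency η₁ = 1 − T_m/T_H = 1 − 806.15/1424.82 = 0.4342.
W₁ = η₁·Q_H = 0.4342 × 404 = 175.4 kJ.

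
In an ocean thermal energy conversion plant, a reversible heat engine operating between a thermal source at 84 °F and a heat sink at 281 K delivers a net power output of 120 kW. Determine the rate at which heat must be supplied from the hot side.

Q̇_H ≈ 1720 kW

T_H = 84 °F → (84 − 32) × 5/9 = 28.89 °C = 302.04 K.
The Carnot efficiency is η = 1 − T_C/T_H = 1 − 281.00/302.04 = 0.0697.
Q_H = W/η = 120/0.0697 = 1720 kW.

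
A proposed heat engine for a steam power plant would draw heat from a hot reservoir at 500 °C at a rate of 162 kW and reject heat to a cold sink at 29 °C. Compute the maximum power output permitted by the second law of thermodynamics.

Ẇ_max ≈ 98.7 kW

T_H = 500 °C → 500 + 273.15 = 773.15 K.
T_C = 29 °C → 29 + 273.15 = 302.15 K.
The second-law ceiling is the Carnot efficiency, η_max = 1 − T_C/T_H = 1 − 302.15/773.15 = 0.6092.
W_max = η_max · Q_H = 0.6092 × 162 = 98.7 kW.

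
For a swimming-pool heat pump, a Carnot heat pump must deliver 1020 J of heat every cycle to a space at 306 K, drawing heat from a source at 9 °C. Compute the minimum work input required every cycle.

T_C = 9 °C → 9 + 273.15 = 282.15 K.
Reversible heating COP: COP_HP = T_H/(T_H − T_C) = 306.00/23.85 = 12.8302.
W = Q_H/COP_HP = 1020/12.8302 = 79.50 J.

W_in ≈ 79.50 J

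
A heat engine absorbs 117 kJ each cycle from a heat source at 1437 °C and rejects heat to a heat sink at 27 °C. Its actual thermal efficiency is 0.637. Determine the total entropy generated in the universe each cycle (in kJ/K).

T_H = 1437 °C → 1437 + 273.15 = 1710.15 K.
T_C = 27 °C → 27 + 273.15 = 300.15 K.
W = η·Q_H = 0.637 × 117 = 74.53 kJ, so Q_C = Q_H − W = 42.47 kJ.
Reservoir entropy changes: ΔS_H = −Q_H/T_H = −117/1710.15 = -0.06842 kJ/K and ΔS_C = +Q_C/T_C = 42.47/300.15 = 0.1415 kJ/K.
ΔS_univ = −Q_H/T_H + Q_C/T_C = 0.07308 kJ/K (> 0, since η = 0.637 < η_Carnot = 0.824).

ΔS_univ ≈ 0.07308 kJ/K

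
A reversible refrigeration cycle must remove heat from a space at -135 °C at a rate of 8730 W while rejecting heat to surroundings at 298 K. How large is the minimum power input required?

T_C = -135 °C → -135 + 273.15 = 138.15 K.
For a reversible refrigerator, COP_R = T_C/(T_H − T_C) = 138.15/159.85 = 0.8642.
W = Q_C/COP_R = 8730/0.8642 = 10100 W.

Ẇ_in ≈ 10100 W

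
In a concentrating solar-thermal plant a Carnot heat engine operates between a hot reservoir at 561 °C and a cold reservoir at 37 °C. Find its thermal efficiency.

η ≈ 0.6282

T_H = 561 °C → 561 + 273.15 = 834.15 K.
T_C = 37 °C → 37 + 273.15 = 310.15 K.
The Carnot efficiency is η = 1 − T_C/T_H = 1 − 310.15/834.15 = 0.6282.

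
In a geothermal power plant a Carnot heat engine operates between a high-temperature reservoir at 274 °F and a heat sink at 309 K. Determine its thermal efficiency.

η ≈ 0.2419

T_H = 274 °F → (274 − 32) × 5/9 = 134.44 °C = 407.59 K.
η_rev = 1 − T_C/T_H = 1 − 309.00/407.59 = 0.2419.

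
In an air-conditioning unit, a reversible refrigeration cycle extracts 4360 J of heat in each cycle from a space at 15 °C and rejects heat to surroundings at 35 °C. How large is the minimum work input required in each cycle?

T_H = 35 °C → 35 + 273.15 = 308.15 K.
T_C = 15 °C → 15 + 273.15 = 288.15 K.
For a reversible refrigerator, COP_R = T_C/(T_H − T_C) = 288.15/20.00 = 14.4075.
W = Q_C/COP_R = 4360/14.4075 = 303 J.

W_in ≈ 303 J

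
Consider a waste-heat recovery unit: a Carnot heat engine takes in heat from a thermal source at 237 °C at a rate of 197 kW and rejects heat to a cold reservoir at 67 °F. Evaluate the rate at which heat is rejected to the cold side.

Q̇_C ≈ 113 kW

T_H = 237 °C → 237 + 273.15 = 510.15 K.
T_C = 67 °F → (67 − 32) × 5/9 = 19.44 °C = 292.59 K.
Since the cycle is reversible, η = 1 − T_C/T_H = 1 − 292.59/510.15 = 0.4265.
For a reversible cycle Q_C/Q_H = T_C/T_H, so Q_C = 197 × 292.59/510.15 = 113 kW.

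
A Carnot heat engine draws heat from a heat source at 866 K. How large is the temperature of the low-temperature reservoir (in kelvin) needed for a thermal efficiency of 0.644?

T_C ≈ 308.3 K

From η = 1 − T_C/T_H, T_C = T_H·(1 − η) = 866.00 × (1 − 0.644) = 308.3 K.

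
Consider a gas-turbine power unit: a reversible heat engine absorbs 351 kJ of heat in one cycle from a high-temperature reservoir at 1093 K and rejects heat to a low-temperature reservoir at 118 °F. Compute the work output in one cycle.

W ≈ 248 kJ

T_C = 118 °F → (118 − 32) × 5/9 = 47.78 °C = 320.93 K.
η_rev = 1 − T_C/T_H = 1 − 320.93/1093.00 = 0.7064.
W = η·Q_H = 0.7064 × 351 = 248 kJ.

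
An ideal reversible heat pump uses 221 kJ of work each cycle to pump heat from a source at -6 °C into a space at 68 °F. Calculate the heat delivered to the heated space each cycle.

T_H = 68 °F → (68 − 32) × 5/9 = 20.00 °C = 293.15 K.
T_C = -6 °C → -6 + 273.15 = 267.15 K.
Reversible heating COP: COP_HP = T_H/(T_H − T_C) = 293.15/26.00 = 11.2750.
Q_H = COP_HP · W = 11.2750 × 221 = 2492 kJ.

Q_H ≈ 2492 kJ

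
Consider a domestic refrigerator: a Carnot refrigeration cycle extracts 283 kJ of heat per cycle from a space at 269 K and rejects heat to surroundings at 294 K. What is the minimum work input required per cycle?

W_in ≈ 26.3 kJ

The reversible coefficient of performance is COP_R = T_C/(T_H − T_C) = 269.00/25.00 = 10.7600.
W = Q_C/COP_R = 283/10.7600 = 26.3 kJ.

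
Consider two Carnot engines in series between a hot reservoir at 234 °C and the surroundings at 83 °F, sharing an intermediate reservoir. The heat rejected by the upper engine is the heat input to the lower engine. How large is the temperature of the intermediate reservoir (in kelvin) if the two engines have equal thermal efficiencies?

T_m ≈ 391 K

T_H = 234 °C → 234 + 273.15 = 507.15 K.
T_C = 83 °F → (83 − 32) × 5/9 = 28.33 °C = 301.48 K.
Equal efficiencies require 1 − T_m/T_H = 1 − T_C/T_m, i.e. T_m/T_H = T_C/T_m, so T_m = √(T_H·T_C) = √(507.15 × 301.48) = 391 K.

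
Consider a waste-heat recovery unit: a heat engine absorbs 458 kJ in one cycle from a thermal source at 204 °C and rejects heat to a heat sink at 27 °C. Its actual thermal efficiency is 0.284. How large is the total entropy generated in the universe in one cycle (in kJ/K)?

T_H = 204 °C → 204 + 273.15 = 477.15 K.
T_C = 27 °C → 27 + 273.15 = 300.15 K.
W = η·Q_H = 0.284 × 458 = 130.1 kJ, so Q_C = Q_H − W = 327.9 kJ.
Entropy balance on the reservoirs: −Q_H/T_H = -0.9599 kJ/K, +Q_C/T_C = 1.093 kJ/K.
ΔS_univ = −Q_H/T_H + Q_C/T_C = 0.133 kJ/K (> 0, since η = 0.284 < η_Carnot = 0.371).

ΔS_univ ≈ 0.133 kJ/K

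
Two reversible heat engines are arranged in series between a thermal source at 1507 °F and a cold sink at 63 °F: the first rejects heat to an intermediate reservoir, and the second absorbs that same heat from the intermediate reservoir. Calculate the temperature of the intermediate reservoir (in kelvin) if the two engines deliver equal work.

T_H = 1507 °F → (1507 − 32) × 5/9 = 819.44 °C = 1092.59 K.
T_C = 63 °F → (63 − 32) × 5/9 = 17.22 °C = 290.37 K.
For reversible stages Q_m = Q_H·(T_m/T_H). Setting W₁ = Q_H(1 − T_m/T_H) equal to W₂ = Q_m(1 − T_C/T_m) = Q_H·(T_m − T_C)/T_H gives T_H − T_m = T_m − T_C, so T_m = (T_H + T_C)/2 = (1092.59 + 290.37)/2 = 691 K.

T_m ≈ 691 K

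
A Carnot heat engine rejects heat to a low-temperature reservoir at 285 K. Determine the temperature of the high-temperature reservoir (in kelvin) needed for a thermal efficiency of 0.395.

T_H ≈ 471 K

From η = 1 − T_C/T_H, solving for T_H gives T_H = T_C/(1 − η) = 285.00/(1 − 0.395) = 471 K.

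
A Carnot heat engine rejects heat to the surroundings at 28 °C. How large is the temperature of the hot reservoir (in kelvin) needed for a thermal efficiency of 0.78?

T_H ≈ 1370 K

T_C = 28 °C → 28 + 273.15 = 301.15 K.
From η = 1 − T_C/T_H, solving for T_H gives T_H = T_C/(1 − η) = 301.15/(1 − 0.78) = 1370 K.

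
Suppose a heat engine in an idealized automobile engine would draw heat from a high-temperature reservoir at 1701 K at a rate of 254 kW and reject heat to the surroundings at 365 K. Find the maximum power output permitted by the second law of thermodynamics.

No engine can exceed the Carnot limit: η_max = 1 − T_C/T_H = 1 − 365.00/1701.00 = 0.7854.
W_max = η_max · Q_H = 0.7854 × 254 = 199 kW.

Ẇ_max ≈ 199 kW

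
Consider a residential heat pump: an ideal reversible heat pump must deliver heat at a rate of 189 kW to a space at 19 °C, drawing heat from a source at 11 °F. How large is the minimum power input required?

Ẇ_in ≈ 19.8 kW

T_H = 19 °C → 19 + 273.15 = 292.15 K.
T_C = 11 °F → (11 − 32) × 5/9 = -11.67 °C = 261.48 K.
The Carnot heat-pump COP is COP_HP = T_H/(T_H − T_C) = 292.15/30.67 = 9.5266.
W = Q_H/COP_HP = 189/9.5266 = 19.8 kW.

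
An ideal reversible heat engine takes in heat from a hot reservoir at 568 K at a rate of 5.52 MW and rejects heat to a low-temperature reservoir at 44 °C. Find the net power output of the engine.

Ẇ ≈ 2.44 MW

T_C = 44 °C → 44 + 273.15 = 317.15 K.
η_rev = 1 − T_C/T_H = 1 − 317.15/568.00 = 0.4416.
W = η·Q_H = 0.4416 × 5.52 = 2.44 MW.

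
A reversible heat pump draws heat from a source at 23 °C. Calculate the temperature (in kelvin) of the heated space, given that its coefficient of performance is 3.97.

T_C = 23 °C → 23 + 273.15 = 296.15 K.
COP_HP = T_H/(T_H − T_C) ⇒ T_H = T_C·COP_HP/(COP_HP − 1) = 296.15 × 3.97/(3.97 − 1) = 395.9 K.

T_H ≈ 395.9 K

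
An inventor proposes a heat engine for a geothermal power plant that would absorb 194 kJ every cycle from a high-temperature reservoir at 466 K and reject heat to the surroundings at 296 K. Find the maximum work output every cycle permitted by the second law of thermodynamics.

The upper bound on efficiency is η_max = 1 − T_C/T_H = 1 − 296.00/466.00 = 0.3648.
W_max = η_max · Q_H = 0.3648 × 194 = 70.77 kJ.

W_max ≈ 70.77 kJ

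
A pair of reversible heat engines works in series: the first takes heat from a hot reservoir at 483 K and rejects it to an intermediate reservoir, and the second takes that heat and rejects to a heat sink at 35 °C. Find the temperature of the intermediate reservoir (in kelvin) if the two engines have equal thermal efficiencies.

T_m ≈ 386 K

T_C = 35 °C → 35 + 273.15 = 308.15 K.
Equal efficiencies require 1 − T_m/T_H = 1 − T_C/T_m, i.e. T_m/T_H = T_C/T_m, so T_m = √(T_H·T_C) = √(483.00 × 308.15) = 386 K.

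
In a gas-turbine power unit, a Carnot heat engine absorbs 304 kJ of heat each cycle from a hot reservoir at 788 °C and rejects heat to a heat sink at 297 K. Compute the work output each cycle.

W ≈ 219 kJ

T_H = 788 °C → 788 + 273.15 = 1061.15 K.
Since the cycle is reversible, η = 1 − T_C/T_H = 1 − 297.00/1061.15 = 0.7201.
W = η·Q_H = 0.7201 × 304 = 219 kJ.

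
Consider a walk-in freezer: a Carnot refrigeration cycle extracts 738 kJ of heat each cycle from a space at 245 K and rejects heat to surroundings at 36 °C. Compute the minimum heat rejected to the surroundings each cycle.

Q_H ≈ 931 kJ

T_H = 36 °C → 36 + 273.15 = 309.15 K.
For a reversible cycle Q_H/Q_C = T_H/T_C, so Q_H = Q_C·T_H/T_C = 738 × 309.15/245.00 = 931 kJ.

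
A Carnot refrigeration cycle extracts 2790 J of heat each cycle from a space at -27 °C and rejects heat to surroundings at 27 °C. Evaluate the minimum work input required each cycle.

T_H = 27 °C → 27 + 273.15 = 300.15 K.
T_C = -27 °C → -27 + 273.15 = 246.15 K.
COP_R = T_C/(T_H − T_C) = 246.15/54.00 = 4.5583.
W = Q_C/COP_R = 2790/4.5583 = 612.1 J.

W_in ≈ 612.1 J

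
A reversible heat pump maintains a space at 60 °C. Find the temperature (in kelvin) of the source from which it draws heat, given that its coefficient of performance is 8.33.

T_C ≈ 293 K

T_H = 60 °C → 60 + 273.15 = 333.15 K.
COP_HP = T_H/(T_H − T_C) ⇒ T_C = T_H·(COP_HP − 1)/COP_HP = 333.15 × (8.33 − 1)/8.33 = 293 K.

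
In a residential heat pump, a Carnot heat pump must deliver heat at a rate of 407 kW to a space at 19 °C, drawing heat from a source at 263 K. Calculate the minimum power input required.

Ẇ_in ≈ 40.6 kW

T_H = 19 °C → 19 + 273.15 = 292.15 K.
The Carnot heat-pump COP is COP_HP = T_H/(T_H − T_C) = 292.15/29.15 = 10.0223.
W = Q_H/COP_HP = 407/10.0223 = 40.6 kW.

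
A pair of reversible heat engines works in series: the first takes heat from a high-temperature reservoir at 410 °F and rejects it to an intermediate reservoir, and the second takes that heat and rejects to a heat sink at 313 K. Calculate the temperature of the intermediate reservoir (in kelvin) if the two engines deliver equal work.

T_H = 410 °F → (410 − 32) × 5/9 = 210.00 °C = 483.15 K.
For reversible stages Q_m = Q_H·(T_m/T_H). Setting W₁ = Q_H(1 − T_m/T_H) equal to W₂ = Q_m(1 − T_C/T_m) = Q_H·(T_m − T_C)/T_H gives T_H − T_m = T_m − T_C, so T_m = (T_H + T_C)/2 = (483.15 + 313.00)/2 = 398.1 K.

T_m ≈ 398.1 K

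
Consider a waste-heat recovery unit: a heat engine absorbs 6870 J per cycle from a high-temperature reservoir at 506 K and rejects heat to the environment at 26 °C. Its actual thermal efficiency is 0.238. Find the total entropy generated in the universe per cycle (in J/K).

ΔS_univ ≈ 3.92 J/K

T_C = 26 °C → 26 + 273.15 = 299.15 K.
W = η·Q_H = 0.238 × 6870 = 1635 J, so Q_C = Q_H − W = 5235 J.
The hot reservoir loses entropy Q_H/T_H = 6870/506.00 = 13.58 J/K; the cold reservoir gains Q_C/T_C = 5235/299.15 = 17.50 J/K.
ΔS_univ = −Q_H/T_H + Q_C/T_C = 3.92 J/K (> 0, since η = 0.238 < η_Carnot = 0.409).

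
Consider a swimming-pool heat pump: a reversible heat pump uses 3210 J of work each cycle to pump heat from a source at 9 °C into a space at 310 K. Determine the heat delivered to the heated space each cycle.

Q_H ≈ 35700 J

T_C = 9 °C → 9 + 273.15 = 282.15 K.
Reversible heating COP: COP_HP = T_H/(T_H − T_C) = 310.00/27.85 = 11.1311.
Q_H = COP_HP · W = 11.1311 × 3210 = 35700 J.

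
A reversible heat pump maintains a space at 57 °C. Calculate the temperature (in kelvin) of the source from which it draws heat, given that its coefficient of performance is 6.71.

T_C ≈ 281 K

T_H = 57 °C → 57 + 273.15 = 330.15 K.
COP_HP = T_H/(T_H − T_C) ⇒ T_C = T_H·(COP_HP − 1)/COP_HP = 330.15 × (6.71 − 1)/6.71 = 281 K.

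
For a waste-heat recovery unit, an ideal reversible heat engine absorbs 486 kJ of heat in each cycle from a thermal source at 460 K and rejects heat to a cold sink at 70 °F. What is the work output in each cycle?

W ≈ 175.1 kJ

T_C = 70 °F → (70 − 32) × 5/9 = 21.11 °C = 294.26 K.
The Carnot efficiency is η = 1 − T_C/T_H = 1 − 294.26/460.00 = 0.3603.
W = η·Q_H = 0.3603 × 486 = 175.1 kJ.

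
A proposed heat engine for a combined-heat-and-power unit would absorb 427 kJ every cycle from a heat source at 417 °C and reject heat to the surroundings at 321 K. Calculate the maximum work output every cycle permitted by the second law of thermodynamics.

W_max ≈ 228.4 kJ

T_H = 417 °C → 417 + 273.15 = 690.15 K.
The upper bound on efficiency is η_max = 1 − T_C/T_H = 1 − 321.00/690.15 = 0.5349.
W_max = η_max · Q_H = 0.5349 × 427 = 228.4 kJ.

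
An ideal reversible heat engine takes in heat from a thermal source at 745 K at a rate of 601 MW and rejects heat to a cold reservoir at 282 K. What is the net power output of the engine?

Carnot efficiency: η = 1 − T_C/T_H = 1 − 282.00/745.00 = 0.6215.
W = η·Q_H = 0.6215 × 601 = 374 MW.

Ẇ ≈ 374 MW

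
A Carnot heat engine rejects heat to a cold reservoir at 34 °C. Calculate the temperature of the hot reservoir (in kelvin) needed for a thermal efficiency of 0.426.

T_C = 34 °C → 34 + 273.15 = 307.15 K.
From η = 1 − T_C/T_H, solving for T_H gives T_H = T_C/(1 − η) = 307.15/(1 − 0.426) = 535.1 K.

T_H ≈ 535.1 K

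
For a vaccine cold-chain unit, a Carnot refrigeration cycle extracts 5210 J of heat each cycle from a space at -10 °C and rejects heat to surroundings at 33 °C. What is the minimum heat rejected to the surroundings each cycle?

T_H = 33 °C → 33 + 273.15 = 306.15 K.
T_C = -10 °C → -10 + 273.15 = 263.15 K.
For a reversible cycle Q_H/Q_C = T_H/T_C, so Q_H = Q_C·T_H/T_C = 5210 × 306.15/263.15 = 6060 J.

Q_H ≈ 6060 J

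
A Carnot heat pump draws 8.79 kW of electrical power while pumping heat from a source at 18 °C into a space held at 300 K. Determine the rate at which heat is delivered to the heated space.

Q̇_H ≈ 298.0 kW

T_C = 18 °C → 18 + 273.15 = 291.15 K.
COP_HP = T_H/(T_H − T_C) = 300.00/8.85 = 33.8983.
Q_H = COP_HP · W = 33.8983 × 8.79 = 298.0 kW.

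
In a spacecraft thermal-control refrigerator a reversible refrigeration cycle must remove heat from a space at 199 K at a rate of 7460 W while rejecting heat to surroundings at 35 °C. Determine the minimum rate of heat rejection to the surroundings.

Q̇_H ≈ 11600 W

T_H = 35 °C → 35 + 273.15 = 308.15 K.
For a reversible cycle Q_H/Q_C = T_H/T_C, so Q_H = Q_C·T_H/T_C = 7460 × 308.15/199.00 = 11600 W.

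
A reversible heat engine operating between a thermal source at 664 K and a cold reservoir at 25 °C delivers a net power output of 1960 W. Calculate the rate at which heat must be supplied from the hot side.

T_C = 25 °C → 25 + 273.15 = 298.15 K.
For a reversible engine, η = 1 − T_C/T_H = 1 − 298.15/664.00 = 0.5510.
Q_H = W/η = 1960/0.5510 = 3560 W.

Q̇_H ≈ 3560 W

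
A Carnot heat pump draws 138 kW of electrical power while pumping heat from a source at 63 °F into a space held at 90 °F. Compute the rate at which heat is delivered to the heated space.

Q̇_H ≈ 2810 kW

T_H = 90 °F → (90 − 32) × 5/9 = 32.22 °C = 305.37 K.
T_C = 63 °F → (63 − 32) × 5/9 = 17.22 °C = 290.37 K.
The Carnot heat-pump COP is COP_HP = T_H/(T_H − T_C) = 305.37/15.00 = 20.3581.
Q_H = COP_HP · W = 20.3581 × 138 = 2810 kW.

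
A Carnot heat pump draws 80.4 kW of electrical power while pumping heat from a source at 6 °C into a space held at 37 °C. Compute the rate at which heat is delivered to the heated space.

T_H = 37 °C → 37 + 273.15 = 310.15 K.
T_C = 6 °C → 6 + 273.15 = 279.15 K.
The Carnot heat-pump COP is COP_HP = T_H/(T_H − T_C) = 310.15/31.00 = 10.0048.
Q_H = COP_HP · W = 10.0048 × 80.4 = 804 kW.

Q̇_H ≈ 804 kW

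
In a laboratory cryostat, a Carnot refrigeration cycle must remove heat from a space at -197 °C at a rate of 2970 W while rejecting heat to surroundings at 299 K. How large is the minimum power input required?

T_C = -197 °C → -197 + 273.15 = 76.15 K.
COP_R = T_C/(T_H − T_C) = 76.15/222.85 = 0.3417.
W = Q_C/COP_R = 2970/0.3417 = 8690 W.

Ẇ_in ≈ 8690 W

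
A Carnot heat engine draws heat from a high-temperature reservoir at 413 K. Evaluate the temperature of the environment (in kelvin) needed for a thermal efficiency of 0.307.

T_C ≈ 286 K

From η = 1 − T_C/T_H, T_C = T_H·(1 − η) = 413.00 × (1 − 0.307) = 286 K.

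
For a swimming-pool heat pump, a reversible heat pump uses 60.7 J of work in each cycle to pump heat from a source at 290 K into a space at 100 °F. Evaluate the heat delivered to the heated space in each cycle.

Q_H ≈ 902 J

T_H = 100 °F → (100 − 32) × 5/9 = 37.78 °C = 310.93 K.
For a reversible heat pump, COP_HP = T_H/(T_H − T_C) = 310.93/20.93 = 14.8572.
Q_H = COP_HP · W = 14.8572 × 60.7 = 902 J.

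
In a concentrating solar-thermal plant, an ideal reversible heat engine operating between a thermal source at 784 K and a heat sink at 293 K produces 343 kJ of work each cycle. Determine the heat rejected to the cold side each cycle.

Carnot efficiency: η = 1 − T_C/T_H = 1 − 293.00/784.00 = 0.6263.
Since Q_C/Q_H = T_C/T_H and Q_H = W/η, Q_C = W·T_C/(T_H − T_C) = 343 × 293.00/491.00 = 205 kJ.

Q_C ≈ 205 kJ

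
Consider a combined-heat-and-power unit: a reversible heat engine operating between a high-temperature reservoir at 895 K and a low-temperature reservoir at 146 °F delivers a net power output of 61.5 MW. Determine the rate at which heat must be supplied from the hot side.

T_C = 146 °F → (146 − 32) × 5/9 = 63.33 °C = 336.48 K.
Since the cycle is reversible, η = 1 − T_C/T_H = 1 − 336.48/895.00 = 0.6240.
Q_H = W/η = 61.5/0.6240 = 98.55 MW.

Q̇_H ≈ 98.55 MW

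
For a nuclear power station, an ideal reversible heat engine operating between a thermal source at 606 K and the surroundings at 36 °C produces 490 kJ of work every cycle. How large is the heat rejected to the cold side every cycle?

T_C = 36 °C → 36 + 273.15 = 309.15 K.
η_rev = 1 − T_C/T_H = 1 − 309.15/606.00 = 0.4899.
Since Q_C/Q_H = T_C/T_H and Q_H = W/η, Q_C = W·T_C/(T_H − T_C) = 490 × 309.15/296.85 = 510.3 kJ.

Q_C ≈ 510.3 kJ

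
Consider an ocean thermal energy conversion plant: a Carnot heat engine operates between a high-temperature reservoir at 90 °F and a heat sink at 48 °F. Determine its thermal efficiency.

T_H = 90 °F → (90 − 32) × 5/9 = 32.22 °C = 305.37 K.
T_C = 48 °F → (48 − 32) × 5/9 = 8.89 °C = 282.04 K.
For a reversible engine, η = 1 − T_C/T_H = 1 − 282.04/305.37 = 0.0764.

η ≈ 0.0764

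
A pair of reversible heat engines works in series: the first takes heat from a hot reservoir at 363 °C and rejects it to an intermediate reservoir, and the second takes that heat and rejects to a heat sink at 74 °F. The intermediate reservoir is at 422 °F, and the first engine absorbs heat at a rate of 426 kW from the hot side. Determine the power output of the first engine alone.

Ẇ₁ ≈ 97.99 kW

T_H = 363 °C → 363 + 273.15 = 636.15 K.
T_C = 74 °F → (74 − 32) × 5/9 = 23.33 °C = 296.48 K.
T_m = 422 °F → (422 − 32) × 5/9 = 216.67 °C = 489.82 K.
First-stage efficiency η₁ = 1 − T_m/T_H = 1 − 489.82/636.15 = 0.2300.
W₁ = η₁·Q_H = 0.2300 × 426 = 97.99 kW.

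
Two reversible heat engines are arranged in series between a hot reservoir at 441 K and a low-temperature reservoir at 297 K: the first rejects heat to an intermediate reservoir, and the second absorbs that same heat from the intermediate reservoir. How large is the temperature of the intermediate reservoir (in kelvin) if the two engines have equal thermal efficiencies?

T_m ≈ 362 K

Equal efficiencies require 1 − T_m/T_H = 1 − T_C/T_m, i.e. T_m/T_H = T_C/T_m, so T_m = √(T_H·T_C) = √(441.00 × 297.00) = 362 K.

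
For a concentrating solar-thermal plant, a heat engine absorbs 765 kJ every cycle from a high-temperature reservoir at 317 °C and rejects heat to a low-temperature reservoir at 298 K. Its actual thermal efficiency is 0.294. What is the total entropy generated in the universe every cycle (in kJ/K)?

T_H = 317 °C → 317 + 273.15 = 590.15 K.
W = η·Q_H = 0.294 × 765 = 224.9 kJ, so Q_C = Q_H − W = 540.1 kJ.
Reservoir entropy changes: ΔS_H = −Q_H/T_H = −765/590.15 = -1.296 kJ/K and ΔS_C = +Q_C/T_C = 540.1/298.00 = 1.812 kJ/K.
ΔS_univ = −Q_H/T_H + Q_C/T_C = 0.5161 kJ/K (> 0, since η = 0.294 < η_Carnot = 0.495).

ΔS_univ ≈ 0.5161 kJ/K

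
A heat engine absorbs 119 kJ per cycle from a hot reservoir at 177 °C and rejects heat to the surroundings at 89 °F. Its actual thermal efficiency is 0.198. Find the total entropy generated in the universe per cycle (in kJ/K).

T_H = 177 °C → 177 + 273.15 = 450.15 K.
T_C = 89 °F → (89 − 32) × 5/9 = 31.67 °C = 304.82 K.
W = η·Q_H = 0.198 × 119 = 23.56 kJ, so Q_C = Q_H − W = 95.44 kJ.
Reservoir entropy changes: ΔS_H = −Q_H/T_H = −119/450.15 = -0.2644 kJ/K and ΔS_C = +Q_C/T_C = 95.44/304.82 = 0.3131 kJ/K.
ΔS_univ = −Q_H/T_H + Q_C/T_C = 0.0487 kJ/K (> 0, since η = 0.198 < η_Carnot = 0.323).

ΔS_univ ≈ 0.0487 kJ/K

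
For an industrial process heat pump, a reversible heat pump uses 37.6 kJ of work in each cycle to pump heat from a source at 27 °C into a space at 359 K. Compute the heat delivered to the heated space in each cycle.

T_C = 27 °C → 27 + 273.15 = 300.15 K.
COP_HP = T_H/(T_H − T_C) = 359.00/58.85 = 6.1003.
Q_H = COP_HP · W = 6.1003 × 37.6 = 229 kJ.

Q_H ≈ 229 kJ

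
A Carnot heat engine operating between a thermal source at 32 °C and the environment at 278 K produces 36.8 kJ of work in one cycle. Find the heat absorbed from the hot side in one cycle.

T_H = 32 °C → 32 + 273.15 = 305.15 K.
Since the cycle is reversible, η = 1 − T_C/T_H = 1 − 278.00/305.15 = 0.0890.
Q_H = W/η = 36.8/0.0890 = 413.6 kJ.

Q_H ≈ 413.6 kJ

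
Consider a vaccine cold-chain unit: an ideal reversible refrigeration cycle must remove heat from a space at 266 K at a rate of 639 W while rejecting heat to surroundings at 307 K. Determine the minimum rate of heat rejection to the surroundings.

For a reversible cycle Q_H/Q_C = T_H/T_C, so Q_H = Q_C·T_H/T_C = 639 × 307.00/266.00 = 737 W.

Q̇_H ≈ 737 W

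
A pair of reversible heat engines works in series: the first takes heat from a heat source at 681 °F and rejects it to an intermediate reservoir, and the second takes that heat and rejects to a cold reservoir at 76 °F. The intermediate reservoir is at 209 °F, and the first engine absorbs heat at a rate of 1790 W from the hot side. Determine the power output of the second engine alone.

Ẇ₂ ≈ 209 W

T_H = 681 °F → (681 − 32) × 5/9 = 360.56 °C = 633.71 K.
T_C = 76 °F → (76 − 32) × 5/9 = 24.44 °C = 297.59 K.
T_m = 209 °F → (209 − 32) × 5/9 = 98.33 °C = 371.48 K.
Heat entering the second stage: Q_m = Q_H·(T_m/T_H) = 1790 × 371.48/633.71 = 1050 W.
Second-stage efficiency η₂ = 1 − T_C/T_m = 1 − 297.59/371.48 = 0.1989, so W₂ = η₂·Q_m = 209 W.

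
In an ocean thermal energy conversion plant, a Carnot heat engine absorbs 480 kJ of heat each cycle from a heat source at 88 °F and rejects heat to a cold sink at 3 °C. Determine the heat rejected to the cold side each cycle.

T_H = 88 °F → (88 − 32) × 5/9 = 31.11 °C = 304.26 K.
T_C = 3 °C → 3 + 273.15 = 276.15 K.
The Carnot efficiency is η = 1 − T_C/T_H = 1 − 276.15/304.26 = 0.0924.
For a reversible cycle Q_C/Q_H = T_C/T_H, so Q_C = 480 × 276.15/304.26 = 435.7 kJ.

Q_C ≈ 435.7 kJ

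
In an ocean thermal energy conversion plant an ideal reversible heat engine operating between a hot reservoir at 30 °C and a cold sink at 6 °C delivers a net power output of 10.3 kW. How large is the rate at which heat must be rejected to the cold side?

T_H = 30 °C → 30 + 273.15 = 303.15 K.
T_C = 6 °C → 6 + 273.15 = 279.15 K.
The Carnot efficiency is η = 1 − T_C/T_H = 1 − 279.15/303.15 = 0.0792.
Since Q_C/Q_H = T_C/T_H and Q_H = W/η, Q_C = W·T_C/(T_H − T_C) = 10.3 × 279.15/24.00 = 120 kW.

Q̇_C ≈ 120 kW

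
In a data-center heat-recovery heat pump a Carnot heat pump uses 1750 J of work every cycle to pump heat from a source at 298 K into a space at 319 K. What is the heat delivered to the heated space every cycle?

The Carnot heat-pump COP is COP_HP = T_H/(T_H − T_C) = 319.00/21.00 = 15.1905.
Q_H = COP_HP · W = 15.1905 × 1750 = 26600 J.

Q_H ≈ 26600 J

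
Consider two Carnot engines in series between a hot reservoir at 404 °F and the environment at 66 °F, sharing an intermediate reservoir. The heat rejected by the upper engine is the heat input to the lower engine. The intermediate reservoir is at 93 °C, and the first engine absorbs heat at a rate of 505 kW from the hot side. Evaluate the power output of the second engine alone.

T_H = 404 °F → (404 − 32) × 5/9 = 206.67 °C = 479.82 K.
T_C = 66 °F → (66 − 32) × 5/9 = 18.89 °C = 292.04 K.
T_m = 93 °C → 93 + 273.15 = 366.15 K.
Heat entering the second stage: Q_m = Q_H·(T_m/T_H) = 505 × 366.15/479.82 = 385 kW.
Second-stage efficiency η₂ = 1 − T_C/T_m = 1 − 292.04/366.15 = 0.2024, so W₂ = η₂·Q_m = 78.0 kW.

Ẇ₂ ≈ 78.0 kW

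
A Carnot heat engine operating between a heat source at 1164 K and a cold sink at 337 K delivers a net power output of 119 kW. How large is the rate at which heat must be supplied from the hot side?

The Carnot efficiency is η = 1 − T_C/T_H = 1 − 337.00/1164.00 = 0.7105.
Q_H = W/η = 119/0.7105 = 167 kW.

Q̇_H ≈ 167 kW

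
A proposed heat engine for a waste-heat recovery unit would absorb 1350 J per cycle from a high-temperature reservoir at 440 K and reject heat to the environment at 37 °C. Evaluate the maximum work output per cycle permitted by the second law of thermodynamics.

W_max ≈ 398 J

T_C = 37 °C → 37 + 273.15 = 310.15 K.
The upper bound on efficiency is η_max = 1 − T_C/T_H = 1 − 310.15/440.00 = 0.2951.
W_max = η_max · Q_H = 0.2951 × 1350 = 398 J.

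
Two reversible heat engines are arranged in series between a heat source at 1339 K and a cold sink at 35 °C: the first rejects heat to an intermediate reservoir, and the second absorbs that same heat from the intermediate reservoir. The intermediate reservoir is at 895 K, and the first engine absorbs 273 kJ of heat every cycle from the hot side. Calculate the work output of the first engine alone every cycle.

W₁ ≈ 90.5 kJ

T_C = 35 °C → 35 + 273.15 = 308.15 K.
First-stage efficiency η₁ = 1 − T_m/T_H = 1 − 895.00/1339.00 = 0.3316.
W₁ = η₁·Q_H = 0.3316 × 273 = 90.5 kJ.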